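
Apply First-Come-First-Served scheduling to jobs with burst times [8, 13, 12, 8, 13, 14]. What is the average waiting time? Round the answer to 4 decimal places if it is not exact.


FCFS order (as given): [8, 13, 12, 8, 13, 14]
Waiting times:
  Job 1: wait = 0
  Job 2: wait = 8
  Job 3: wait = 21
  Job 4: wait = 33
  Job 5: wait = 41
  Job 6: wait = 54
Sum of waiting times = 157
Average waiting time = 157/6 = 26.1667

26.1667


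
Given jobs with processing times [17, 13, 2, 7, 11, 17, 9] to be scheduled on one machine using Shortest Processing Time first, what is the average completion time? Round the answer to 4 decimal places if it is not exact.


Sort jobs by processing time (SPT order): [2, 7, 9, 11, 13, 17, 17]
Compute completion times sequentially:
  Job 1: processing = 2, completes at 2
  Job 2: processing = 7, completes at 9
  Job 3: processing = 9, completes at 18
  Job 4: processing = 11, completes at 29
  Job 5: processing = 13, completes at 42
  Job 6: processing = 17, completes at 59
  Job 7: processing = 17, completes at 76
Sum of completion times = 235
Average completion time = 235/7 = 33.5714

33.5714


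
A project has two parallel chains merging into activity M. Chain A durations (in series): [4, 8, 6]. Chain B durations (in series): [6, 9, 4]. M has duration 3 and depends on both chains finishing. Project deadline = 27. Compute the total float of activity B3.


Forward pass: ES(B3) = sum of predecessors on chain B = 15
EF = ES + duration = 15 + 4 = 19
Backward pass: LF(M) = deadline = 27; LS(M) = 27 - 3 = 24
LF(B3) = LS(M) - sum(successors on chain B) = 24 - 0 = 24
LS = LF - duration = 24 - 4 = 20
Total float = LS - ES = 20 - 15 = 5

5


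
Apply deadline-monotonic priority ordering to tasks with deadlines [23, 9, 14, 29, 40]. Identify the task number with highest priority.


Sort tasks by relative deadline (ascending):
  Task 2: deadline = 9
  Task 3: deadline = 14
  Task 1: deadline = 23
  Task 4: deadline = 29
  Task 5: deadline = 40
Priority order (highest first): [2, 3, 1, 4, 5]
Highest priority task = 2

2


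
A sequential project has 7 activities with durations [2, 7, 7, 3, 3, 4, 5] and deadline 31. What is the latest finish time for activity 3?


LF(activity 3) = deadline - sum of successor durations
Successors: activities 4 through 7 with durations [3, 3, 4, 5]
Sum of successor durations = 15
LF = 31 - 15 = 16

16


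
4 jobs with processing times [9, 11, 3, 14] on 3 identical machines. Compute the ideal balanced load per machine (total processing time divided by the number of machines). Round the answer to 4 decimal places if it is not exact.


Total processing time = 9 + 11 + 3 + 14 = 37
Number of machines = 3
Ideal balanced load = 37 / 3 = 12.3333

12.3333


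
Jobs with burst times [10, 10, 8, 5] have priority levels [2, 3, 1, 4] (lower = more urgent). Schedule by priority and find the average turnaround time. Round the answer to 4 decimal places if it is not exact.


Sort by priority (ascending = highest first):
Order: [(1, 8), (2, 10), (3, 10), (4, 5)]
Completion times:
  Priority 1, burst=8, C=8
  Priority 2, burst=10, C=18
  Priority 3, burst=10, C=28
  Priority 4, burst=5, C=33
Average turnaround = 87/4 = 21.75

21.75


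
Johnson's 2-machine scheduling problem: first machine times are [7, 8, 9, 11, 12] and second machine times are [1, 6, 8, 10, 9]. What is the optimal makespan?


Apply Johnson's rule:
  Group 1 (a <= b): []
  Group 2 (a > b): [(4, 11, 10), (5, 12, 9), (3, 9, 8), (2, 8, 6), (1, 7, 1)]
Optimal job order: [4, 5, 3, 2, 1]
Schedule:
  Job 4: M1 done at 11, M2 done at 21
  Job 5: M1 done at 23, M2 done at 32
  Job 3: M1 done at 32, M2 done at 40
  Job 2: M1 done at 40, M2 done at 46
  Job 1: M1 done at 47, M2 done at 48
Makespan = 48

48


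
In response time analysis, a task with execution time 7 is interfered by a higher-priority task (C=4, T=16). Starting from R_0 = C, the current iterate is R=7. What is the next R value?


R_next = C + ceil(R_prev / T_hp) * C_hp
ceil(7 / 16) = ceil(0.4375) = 1
Interference = 1 * 4 = 4
R_next = 7 + 4 = 11

11


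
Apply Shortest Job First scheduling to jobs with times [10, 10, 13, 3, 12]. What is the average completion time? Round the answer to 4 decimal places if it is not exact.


SJF order (ascending): [3, 10, 10, 12, 13]
Completion times:
  Job 1: burst=3, C=3
  Job 2: burst=10, C=13
  Job 3: burst=10, C=23
  Job 4: burst=12, C=35
  Job 5: burst=13, C=48
Average completion = 122/5 = 24.4

24.4


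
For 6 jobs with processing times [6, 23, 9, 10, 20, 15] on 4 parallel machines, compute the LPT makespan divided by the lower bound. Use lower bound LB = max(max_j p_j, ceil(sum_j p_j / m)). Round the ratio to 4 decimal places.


LPT order: [23, 20, 15, 10, 9, 6]
Machine loads after assignment: [23, 20, 21, 19]
LPT makespan = 23
Lower bound = max(max_job, ceil(total/4)) = max(23, 21) = 23
Ratio = 23 / 23 = 1.0

1.0


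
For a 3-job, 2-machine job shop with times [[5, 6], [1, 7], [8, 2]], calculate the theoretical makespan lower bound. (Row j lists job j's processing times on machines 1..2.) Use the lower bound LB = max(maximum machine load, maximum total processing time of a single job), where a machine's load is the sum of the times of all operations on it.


Machine loads:
  Machine 1: 5 + 1 + 8 = 14
  Machine 2: 6 + 7 + 2 = 15
Max machine load = 15
Job totals:
  Job 1: 11
  Job 2: 8
  Job 3: 10
Max job total = 11
Lower bound = max(15, 11) = 15

15


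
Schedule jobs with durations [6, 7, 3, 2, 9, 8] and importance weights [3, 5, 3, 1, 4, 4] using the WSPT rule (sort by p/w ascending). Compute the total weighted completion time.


Compute p/w ratios and sort ascending (WSPT): [(3, 3), (7, 5), (6, 3), (2, 1), (8, 4), (9, 4)]
Compute weighted completion times:
  Job (p=3,w=3): C=3, w*C=3*3=9
  Job (p=7,w=5): C=10, w*C=5*10=50
  Job (p=6,w=3): C=16, w*C=3*16=48
  Job (p=2,w=1): C=18, w*C=1*18=18
  Job (p=8,w=4): C=26, w*C=4*26=104
  Job (p=9,w=4): C=35, w*C=4*35=140
Total weighted completion time = 369

369


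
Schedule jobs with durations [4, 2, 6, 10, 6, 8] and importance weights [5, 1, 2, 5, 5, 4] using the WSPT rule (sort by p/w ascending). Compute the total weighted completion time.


Compute p/w ratios and sort ascending (WSPT): [(4, 5), (6, 5), (2, 1), (10, 5), (8, 4), (6, 2)]
Compute weighted completion times:
  Job (p=4,w=5): C=4, w*C=5*4=20
  Job (p=6,w=5): C=10, w*C=5*10=50
  Job (p=2,w=1): C=12, w*C=1*12=12
  Job (p=10,w=5): C=22, w*C=5*22=110
  Job (p=8,w=4): C=30, w*C=4*30=120
  Job (p=6,w=2): C=36, w*C=2*36=72
Total weighted completion time = 384

384


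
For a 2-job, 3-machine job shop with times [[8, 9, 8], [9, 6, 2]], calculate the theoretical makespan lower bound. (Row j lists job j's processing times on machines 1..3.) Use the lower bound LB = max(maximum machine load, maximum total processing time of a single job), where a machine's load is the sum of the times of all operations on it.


Machine loads:
  Machine 1: 8 + 9 = 17
  Machine 2: 9 + 6 = 15
  Machine 3: 8 + 2 = 10
Max machine load = 17
Job totals:
  Job 1: 25
  Job 2: 17
Max job total = 25
Lower bound = max(17, 25) = 25

25


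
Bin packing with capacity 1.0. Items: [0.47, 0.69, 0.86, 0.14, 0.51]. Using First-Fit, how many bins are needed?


Place items sequentially using First-Fit:
  Item 0.47 -> new Bin 1
  Item 0.69 -> new Bin 2
  Item 0.86 -> new Bin 3
  Item 0.14 -> Bin 1 (now 0.61)
  Item 0.51 -> new Bin 4
Total bins used = 4

4


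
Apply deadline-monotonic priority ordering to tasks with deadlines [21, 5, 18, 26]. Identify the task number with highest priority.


Sort tasks by relative deadline (ascending):
  Task 2: deadline = 5
  Task 3: deadline = 18
  Task 1: deadline = 21
  Task 4: deadline = 26
Priority order (highest first): [2, 3, 1, 4]
Highest priority task = 2

2


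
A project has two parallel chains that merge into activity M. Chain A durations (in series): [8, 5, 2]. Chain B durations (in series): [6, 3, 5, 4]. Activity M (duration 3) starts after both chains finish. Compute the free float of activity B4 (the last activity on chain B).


ES(B4) = sum of predecessors on chain B = 14
EF(B4) = ES + duration = 14 + 4 = 18
Successor of B4 is M. ES(M) = max(sum(A), sum(B)) = max(15, 18) = 18
Free float = ES(successor) - EF(current) = 18 - 18 = 0

0


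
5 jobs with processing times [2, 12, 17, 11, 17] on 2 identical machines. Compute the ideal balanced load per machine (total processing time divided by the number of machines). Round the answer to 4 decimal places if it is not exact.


Total processing time = 2 + 12 + 17 + 11 + 17 = 59
Number of machines = 2
Ideal balanced load = 59 / 2 = 29.5

29.5


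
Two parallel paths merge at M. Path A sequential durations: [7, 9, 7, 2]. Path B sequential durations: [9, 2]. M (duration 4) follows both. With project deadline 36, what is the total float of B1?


Forward pass: ES(B1) = sum of predecessors on chain B = 0
EF = ES + duration = 0 + 9 = 9
Backward pass: LF(M) = deadline = 36; LS(M) = 36 - 4 = 32
LF(B1) = LS(M) - sum(successors on chain B) = 32 - 2 = 30
LS = LF - duration = 30 - 9 = 21
Total float = LS - ES = 21 - 0 = 21

21


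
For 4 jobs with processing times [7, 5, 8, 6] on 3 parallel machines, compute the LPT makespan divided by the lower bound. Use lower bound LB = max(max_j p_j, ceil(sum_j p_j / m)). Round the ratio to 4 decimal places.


LPT order: [8, 7, 6, 5]
Machine loads after assignment: [8, 7, 11]
LPT makespan = 11
Lower bound = max(max_job, ceil(total/3)) = max(8, 9) = 9
Ratio = 11 / 9 = 1.2222

1.2222


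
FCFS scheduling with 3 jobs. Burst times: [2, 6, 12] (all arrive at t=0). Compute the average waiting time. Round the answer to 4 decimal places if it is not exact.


FCFS order (as given): [2, 6, 12]
Waiting times:
  Job 1: wait = 0
  Job 2: wait = 2
  Job 3: wait = 8
Sum of waiting times = 10
Average waiting time = 10/3 = 3.3333

3.3333


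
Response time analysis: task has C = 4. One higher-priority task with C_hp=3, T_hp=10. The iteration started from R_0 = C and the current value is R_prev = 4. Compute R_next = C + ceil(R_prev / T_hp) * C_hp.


R_next = C + ceil(R_prev / T_hp) * C_hp
ceil(4 / 10) = ceil(0.4) = 1
Interference = 1 * 3 = 3
R_next = 4 + 3 = 7

7


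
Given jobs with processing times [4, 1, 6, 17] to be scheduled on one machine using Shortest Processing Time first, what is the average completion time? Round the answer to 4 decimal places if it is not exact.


Sort jobs by processing time (SPT order): [1, 4, 6, 17]
Compute completion times sequentially:
  Job 1: processing = 1, completes at 1
  Job 2: processing = 4, completes at 5
  Job 3: processing = 6, completes at 11
  Job 4: processing = 17, completes at 28
Sum of completion times = 45
Average completion time = 45/4 = 11.25

11.25


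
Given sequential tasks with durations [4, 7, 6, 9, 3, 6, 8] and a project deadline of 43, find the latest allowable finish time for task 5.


LF(activity 5) = deadline - sum of successor durations
Successors: activities 6 through 7 with durations [6, 8]
Sum of successor durations = 14
LF = 43 - 14 = 29

29


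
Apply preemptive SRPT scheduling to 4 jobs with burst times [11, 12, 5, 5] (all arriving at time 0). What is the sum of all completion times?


Since all jobs arrive at t=0, SRPT equals SPT ordering.
SPT order: [5, 5, 11, 12]
Completion times:
  Job 1: p=5, C=5
  Job 2: p=5, C=10
  Job 3: p=11, C=21
  Job 4: p=12, C=33
Total completion time = 5 + 10 + 21 + 33 = 69

69


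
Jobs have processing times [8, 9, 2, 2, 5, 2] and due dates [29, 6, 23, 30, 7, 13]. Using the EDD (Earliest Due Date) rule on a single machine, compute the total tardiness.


Sort by due date (EDD order): [(9, 6), (5, 7), (2, 13), (2, 23), (8, 29), (2, 30)]
Compute completion times and tardiness:
  Job 1: p=9, d=6, C=9, tardiness=max(0,9-6)=3
  Job 2: p=5, d=7, C=14, tardiness=max(0,14-7)=7
  Job 3: p=2, d=13, C=16, tardiness=max(0,16-13)=3
  Job 4: p=2, d=23, C=18, tardiness=max(0,18-23)=0
  Job 5: p=8, d=29, C=26, tardiness=max(0,26-29)=0
  Job 6: p=2, d=30, C=28, tardiness=max(0,28-30)=0
Total tardiness = 13

13


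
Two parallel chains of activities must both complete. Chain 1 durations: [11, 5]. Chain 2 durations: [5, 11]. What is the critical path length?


Path A total = 11 + 5 = 16
Path B total = 5 + 11 = 16
Critical path = longest path = max(16, 16) = 16

16


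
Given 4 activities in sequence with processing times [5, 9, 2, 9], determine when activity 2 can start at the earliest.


Activity 2 starts after activities 1 through 1 complete.
Predecessor durations: [5]
ES = 5 = 5

5


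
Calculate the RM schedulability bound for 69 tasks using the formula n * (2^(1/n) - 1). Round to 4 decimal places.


Compute 2^(1/69) = 1.0100962378
Subtract 1: 1.0100962378 - 1 = 0.0100962378
Multiply by n: 69 * 0.0100962378 = 0.6966404082
Round to 4 dp: 0.6966

0.6966


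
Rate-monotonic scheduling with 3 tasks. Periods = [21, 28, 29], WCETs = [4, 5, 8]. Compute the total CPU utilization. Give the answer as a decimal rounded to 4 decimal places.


Compute individual utilizations (exact fractions):
  Task 1: C/T = 4/21 (approx. 0.1905)
  Task 2: C/T = 5/28 (approx. 0.1786)
  Task 3: C/T = 8/29 (approx. 0.2759)
Total utilization U = 4/21 + 5/28 + 8/29 = 1571/2436
Rounded to 4 decimal places: U = 0.6449
RM (Liu & Layland) bound for 3 tasks = 0.779763; compare with U = 1571/2436 (approx. 0.644910)
U <= bound, so schedulable by RM sufficient condition.

0.6449


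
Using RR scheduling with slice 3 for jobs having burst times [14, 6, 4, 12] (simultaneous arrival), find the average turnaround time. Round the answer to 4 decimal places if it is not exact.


Time quantum = 3
Execution trace:
  J1 runs 3 units, time = 3
  J2 runs 3 units, time = 6
  J3 runs 3 units, time = 9
  J4 runs 3 units, time = 12
  J1 runs 3 units, time = 15
  J2 runs 3 units, time = 18
  J3 runs 1 units, time = 19
  J4 runs 3 units, time = 22
  J1 runs 3 units, time = 25
  J4 runs 3 units, time = 28
  J1 runs 3 units, time = 31
  J4 runs 3 units, time = 34
  J1 runs 2 units, time = 36
Finish times: [36, 18, 19, 34]
Average turnaround = 107/4 = 26.75

26.75


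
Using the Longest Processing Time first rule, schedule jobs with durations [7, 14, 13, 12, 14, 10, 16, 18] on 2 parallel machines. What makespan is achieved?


Sort jobs in decreasing order (LPT): [18, 16, 14, 14, 13, 12, 10, 7]
Assign each job to the least loaded machine:
  Machine 1: jobs [18, 14, 12, 7], load = 51
  Machine 2: jobs [16, 14, 13, 10], load = 53
Makespan = max load = 53

53


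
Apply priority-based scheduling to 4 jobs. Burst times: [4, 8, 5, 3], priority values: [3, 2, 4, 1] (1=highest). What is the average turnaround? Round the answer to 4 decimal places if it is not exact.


Sort by priority (ascending = highest first):
Order: [(1, 3), (2, 8), (3, 4), (4, 5)]
Completion times:
  Priority 1, burst=3, C=3
  Priority 2, burst=8, C=11
  Priority 3, burst=4, C=15
  Priority 4, burst=5, C=20
Average turnaround = 49/4 = 12.25

12.25


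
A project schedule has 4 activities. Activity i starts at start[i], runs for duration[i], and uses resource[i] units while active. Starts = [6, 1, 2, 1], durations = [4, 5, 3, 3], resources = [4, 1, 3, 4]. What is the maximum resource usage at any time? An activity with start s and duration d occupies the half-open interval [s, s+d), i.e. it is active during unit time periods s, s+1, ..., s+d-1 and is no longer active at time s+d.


Each activity i is active on [start_i, start_i + duration_i).
Compute total resource usage per time slot:
  t=0: active resources = [], total = 0
  t=1: active resources = [1, 4], total = 5
  t=2: active resources = [1, 3, 4], total = 8
  t=3: active resources = [1, 3, 4], total = 8
  t=4: active resources = [1, 3], total = 4
  t=5: active resources = [1], total = 1
  t=6: active resources = [4], total = 4
  t=7: active resources = [4], total = 4
  t=8: active resources = [4], total = 4
  t=9: active resources = [4], total = 4
Peak resource demand = 8

8


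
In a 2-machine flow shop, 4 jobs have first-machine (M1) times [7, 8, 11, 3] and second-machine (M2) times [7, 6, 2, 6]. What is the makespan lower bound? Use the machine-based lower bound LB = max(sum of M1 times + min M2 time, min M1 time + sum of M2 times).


LB1 = sum(M1 times) + min(M2 times) = 29 + 2 = 31
LB2 = min(M1 times) + sum(M2 times) = 3 + 21 = 24
Lower bound = max(LB1, LB2) = max(31, 24) = 31

31


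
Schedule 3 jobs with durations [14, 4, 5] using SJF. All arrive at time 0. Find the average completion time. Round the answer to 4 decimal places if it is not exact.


SJF order (ascending): [4, 5, 14]
Completion times:
  Job 1: burst=4, C=4
  Job 2: burst=5, C=9
  Job 3: burst=14, C=23
Average completion = 36/3 = 12.0

12.0


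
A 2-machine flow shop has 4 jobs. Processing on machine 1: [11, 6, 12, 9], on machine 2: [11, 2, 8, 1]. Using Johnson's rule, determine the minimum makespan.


Apply Johnson's rule:
  Group 1 (a <= b): [(1, 11, 11)]
  Group 2 (a > b): [(3, 12, 8), (2, 6, 2), (4, 9, 1)]
Optimal job order: [1, 3, 2, 4]
Schedule:
  Job 1: M1 done at 11, M2 done at 22
  Job 3: M1 done at 23, M2 done at 31
  Job 2: M1 done at 29, M2 done at 33
  Job 4: M1 done at 38, M2 done at 39
Makespan = 39

39


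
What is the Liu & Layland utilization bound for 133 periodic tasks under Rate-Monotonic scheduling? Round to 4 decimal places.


Compute 2^(1/133) = 1.0052252371
Subtract 1: 1.0052252371 - 1 = 0.0052252371
Multiply by n: 133 * 0.0052252371 = 0.6949565343
Round to 4 dp: 0.6950

0.6950


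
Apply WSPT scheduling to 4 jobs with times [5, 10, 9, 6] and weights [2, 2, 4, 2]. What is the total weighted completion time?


Compute p/w ratios and sort ascending (WSPT): [(9, 4), (5, 2), (6, 2), (10, 2)]
Compute weighted completion times:
  Job (p=9,w=4): C=9, w*C=4*9=36
  Job (p=5,w=2): C=14, w*C=2*14=28
  Job (p=6,w=2): C=20, w*C=2*20=40
  Job (p=10,w=2): C=30, w*C=2*30=60
Total weighted completion time = 164

164


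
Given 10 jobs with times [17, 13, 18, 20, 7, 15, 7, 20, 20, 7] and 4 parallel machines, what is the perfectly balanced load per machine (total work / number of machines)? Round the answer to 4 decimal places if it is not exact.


Total processing time = 17 + 13 + 18 + 20 + 7 + 15 + 7 + 20 + 20 + 7 = 144
Number of machines = 4
Ideal balanced load = 144 / 4 = 36.0

36.0


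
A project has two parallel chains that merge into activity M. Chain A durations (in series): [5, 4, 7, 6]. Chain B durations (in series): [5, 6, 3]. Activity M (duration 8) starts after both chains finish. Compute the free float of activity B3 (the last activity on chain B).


ES(B3) = sum of predecessors on chain B = 11
EF(B3) = ES + duration = 11 + 3 = 14
Successor of B3 is M. ES(M) = max(sum(A), sum(B)) = max(22, 14) = 22
Free float = ES(successor) - EF(current) = 22 - 14 = 8

8


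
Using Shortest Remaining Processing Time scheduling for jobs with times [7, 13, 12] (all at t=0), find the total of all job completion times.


Since all jobs arrive at t=0, SRPT equals SPT ordering.
SPT order: [7, 12, 13]
Completion times:
  Job 1: p=7, C=7
  Job 2: p=12, C=19
  Job 3: p=13, C=32
Total completion time = 7 + 19 + 32 = 58

58


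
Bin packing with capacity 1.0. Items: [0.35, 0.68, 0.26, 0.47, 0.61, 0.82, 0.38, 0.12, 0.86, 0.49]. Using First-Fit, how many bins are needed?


Place items sequentially using First-Fit:
  Item 0.35 -> new Bin 1
  Item 0.68 -> new Bin 2
  Item 0.26 -> Bin 1 (now 0.61)
  Item 0.47 -> new Bin 3
  Item 0.61 -> new Bin 4
  Item 0.82 -> new Bin 5
  Item 0.38 -> Bin 1 (now 0.99)
  Item 0.12 -> Bin 2 (now 0.8)
  Item 0.86 -> new Bin 6
  Item 0.49 -> Bin 3 (now 0.96)
Total bins used = 6

6


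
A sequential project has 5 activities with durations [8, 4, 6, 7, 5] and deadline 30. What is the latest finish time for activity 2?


LF(activity 2) = deadline - sum of successor durations
Successors: activities 3 through 5 with durations [6, 7, 5]
Sum of successor durations = 18
LF = 30 - 18 = 12

12


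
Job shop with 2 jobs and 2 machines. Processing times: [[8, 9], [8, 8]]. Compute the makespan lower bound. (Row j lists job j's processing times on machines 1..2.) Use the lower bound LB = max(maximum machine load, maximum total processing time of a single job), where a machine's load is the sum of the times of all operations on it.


Machine loads:
  Machine 1: 8 + 8 = 16
  Machine 2: 9 + 8 = 17
Max machine load = 17
Job totals:
  Job 1: 17
  Job 2: 16
Max job total = 17
Lower bound = max(17, 17) = 17

17


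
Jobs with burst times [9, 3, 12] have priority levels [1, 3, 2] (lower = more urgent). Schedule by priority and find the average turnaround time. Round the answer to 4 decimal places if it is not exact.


Sort by priority (ascending = highest first):
Order: [(1, 9), (2, 12), (3, 3)]
Completion times:
  Priority 1, burst=9, C=9
  Priority 2, burst=12, C=21
  Priority 3, burst=3, C=24
Average turnaround = 54/3 = 18.0

18.0


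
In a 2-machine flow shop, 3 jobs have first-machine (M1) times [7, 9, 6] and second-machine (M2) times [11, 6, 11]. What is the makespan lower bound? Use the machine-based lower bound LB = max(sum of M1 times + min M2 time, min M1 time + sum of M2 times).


LB1 = sum(M1 times) + min(M2 times) = 22 + 6 = 28
LB2 = min(M1 times) + sum(M2 times) = 6 + 28 = 34
Lower bound = max(LB1, LB2) = max(28, 34) = 34

34


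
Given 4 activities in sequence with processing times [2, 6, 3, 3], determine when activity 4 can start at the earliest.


Activity 4 starts after activities 1 through 3 complete.
Predecessor durations: [2, 6, 3]
ES = 2 + 6 + 3 = 11

11


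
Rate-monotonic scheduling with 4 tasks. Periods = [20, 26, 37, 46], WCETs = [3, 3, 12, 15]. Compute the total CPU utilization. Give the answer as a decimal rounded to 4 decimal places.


Compute individual utilizations (exact fractions):
  Task 1: C/T = 3/20 (approx. 0.15)
  Task 2: C/T = 3/26 (approx. 0.1154)
  Task 3: C/T = 12/37 (approx. 0.3243)
  Task 4: C/T = 15/46 (approx. 0.3261)
Total utilization U = 3/20 + 3/26 + 12/37 + 15/46 = 202629/221260
Rounded to 4 decimal places: U = 0.9158
RM (Liu & Layland) bound for 4 tasks = 0.756828; compare with U = 202629/221260 (approx. 0.915796)
bound < U <= 1, so the RM sufficient condition is not met (inconclusive; an exact test such as response-time analysis is needed).

0.9158


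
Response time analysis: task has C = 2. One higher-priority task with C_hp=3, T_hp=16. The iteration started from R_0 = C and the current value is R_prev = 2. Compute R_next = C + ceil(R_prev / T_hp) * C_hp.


R_next = C + ceil(R_prev / T_hp) * C_hp
ceil(2 / 16) = ceil(0.125) = 1
Interference = 1 * 3 = 3
R_next = 2 + 3 = 5

5


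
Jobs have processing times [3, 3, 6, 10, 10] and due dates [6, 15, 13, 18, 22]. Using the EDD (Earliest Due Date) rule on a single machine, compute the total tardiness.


Sort by due date (EDD order): [(3, 6), (6, 13), (3, 15), (10, 18), (10, 22)]
Compute completion times and tardiness:
  Job 1: p=3, d=6, C=3, tardiness=max(0,3-6)=0
  Job 2: p=6, d=13, C=9, tardiness=max(0,9-13)=0
  Job 3: p=3, d=15, C=12, tardiness=max(0,12-15)=0
  Job 4: p=10, d=18, C=22, tardiness=max(0,22-18)=4
  Job 5: p=10, d=22, C=32, tardiness=max(0,32-22)=10
Total tardiness = 14

14


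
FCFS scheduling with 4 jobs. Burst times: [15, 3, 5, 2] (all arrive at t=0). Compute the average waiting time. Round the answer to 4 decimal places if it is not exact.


FCFS order (as given): [15, 3, 5, 2]
Waiting times:
  Job 1: wait = 0
  Job 2: wait = 15
  Job 3: wait = 18
  Job 4: wait = 23
Sum of waiting times = 56
Average waiting time = 56/4 = 14.0

14.0


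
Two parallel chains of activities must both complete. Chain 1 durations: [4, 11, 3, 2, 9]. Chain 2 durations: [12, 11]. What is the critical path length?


Path A total = 4 + 11 + 3 + 2 + 9 = 29
Path B total = 12 + 11 = 23
Critical path = longest path = max(29, 23) = 29

29


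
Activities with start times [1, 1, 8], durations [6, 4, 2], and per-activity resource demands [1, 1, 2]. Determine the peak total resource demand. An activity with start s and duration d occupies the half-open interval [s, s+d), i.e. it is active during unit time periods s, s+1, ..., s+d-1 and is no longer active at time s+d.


Each activity i is active on [start_i, start_i + duration_i).
Compute total resource usage per time slot:
  t=0: active resources = [], total = 0
  t=1: active resources = [1, 1], total = 2
  t=2: active resources = [1, 1], total = 2
  t=3: active resources = [1, 1], total = 2
  t=4: active resources = [1, 1], total = 2
  t=5: active resources = [1], total = 1
  t=6: active resources = [1], total = 1
  t=7: active resources = [], total = 0
  t=8: active resources = [2], total = 2
  t=9: active resources = [2], total = 2
Peak resource demand = 2

2


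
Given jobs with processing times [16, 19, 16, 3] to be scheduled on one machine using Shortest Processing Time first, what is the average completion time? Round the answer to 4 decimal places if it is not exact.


Sort jobs by processing time (SPT order): [3, 16, 16, 19]
Compute completion times sequentially:
  Job 1: processing = 3, completes at 3
  Job 2: processing = 16, completes at 19
  Job 3: processing = 16, completes at 35
  Job 4: processing = 19, completes at 54
Sum of completion times = 111
Average completion time = 111/4 = 27.75

27.75


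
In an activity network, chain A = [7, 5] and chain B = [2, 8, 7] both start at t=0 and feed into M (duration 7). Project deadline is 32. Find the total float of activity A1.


Forward pass: ES(A1) = sum of predecessors on chain A = 0
EF = ES + duration = 0 + 7 = 7
Backward pass: LF(M) = deadline = 32; LS(M) = 32 - 7 = 25
LF(A1) = LS(M) - sum(successors on chain A) = 25 - 5 = 20
LS = LF - duration = 20 - 7 = 13
Total float = LS - ES = 13 - 0 = 13

13


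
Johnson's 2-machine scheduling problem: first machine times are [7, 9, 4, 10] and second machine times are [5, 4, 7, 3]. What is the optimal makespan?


Apply Johnson's rule:
  Group 1 (a <= b): [(3, 4, 7)]
  Group 2 (a > b): [(1, 7, 5), (2, 9, 4), (4, 10, 3)]
Optimal job order: [3, 1, 2, 4]
Schedule:
  Job 3: M1 done at 4, M2 done at 11
  Job 1: M1 done at 11, M2 done at 16
  Job 2: M1 done at 20, M2 done at 24
  Job 4: M1 done at 30, M2 done at 33
Makespan = 33

33


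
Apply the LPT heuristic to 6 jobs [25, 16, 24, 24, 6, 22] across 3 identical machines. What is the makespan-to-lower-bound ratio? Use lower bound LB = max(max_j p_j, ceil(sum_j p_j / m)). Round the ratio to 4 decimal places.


LPT order: [25, 24, 24, 22, 16, 6]
Machine loads after assignment: [31, 46, 40]
LPT makespan = 46
Lower bound = max(max_job, ceil(total/3)) = max(25, 39) = 39
Ratio = 46 / 39 = 1.1795

1.1795


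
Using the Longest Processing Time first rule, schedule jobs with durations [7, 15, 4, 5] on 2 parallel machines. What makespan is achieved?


Sort jobs in decreasing order (LPT): [15, 7, 5, 4]
Assign each job to the least loaded machine:
  Machine 1: jobs [15], load = 15
  Machine 2: jobs [7, 5, 4], load = 16
Makespan = max load = 16

16


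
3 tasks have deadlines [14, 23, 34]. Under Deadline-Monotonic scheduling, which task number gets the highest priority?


Sort tasks by relative deadline (ascending):
  Task 1: deadline = 14
  Task 2: deadline = 23
  Task 3: deadline = 34
Priority order (highest first): [1, 2, 3]
Highest priority task = 1

1


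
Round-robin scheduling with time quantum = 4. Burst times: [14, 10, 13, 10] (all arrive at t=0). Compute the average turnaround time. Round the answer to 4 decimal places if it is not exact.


Time quantum = 4
Execution trace:
  J1 runs 4 units, time = 4
  J2 runs 4 units, time = 8
  J3 runs 4 units, time = 12
  J4 runs 4 units, time = 16
  J1 runs 4 units, time = 20
  J2 runs 4 units, time = 24
  J3 runs 4 units, time = 28
  J4 runs 4 units, time = 32
  J1 runs 4 units, time = 36
  J2 runs 2 units, time = 38
  J3 runs 4 units, time = 42
  J4 runs 2 units, time = 44
  J1 runs 2 units, time = 46
  J3 runs 1 units, time = 47
Finish times: [46, 38, 47, 44]
Average turnaround = 175/4 = 43.75

43.75


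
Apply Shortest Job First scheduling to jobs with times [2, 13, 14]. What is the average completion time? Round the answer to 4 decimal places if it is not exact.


SJF order (ascending): [2, 13, 14]
Completion times:
  Job 1: burst=2, C=2
  Job 2: burst=13, C=15
  Job 3: burst=14, C=29
Average completion = 46/3 = 15.3333

15.3333


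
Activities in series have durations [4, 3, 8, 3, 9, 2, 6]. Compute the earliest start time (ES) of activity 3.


Activity 3 starts after activities 1 through 2 complete.
Predecessor durations: [4, 3]
ES = 4 + 3 = 7

7


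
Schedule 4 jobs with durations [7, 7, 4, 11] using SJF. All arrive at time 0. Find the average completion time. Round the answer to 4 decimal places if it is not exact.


SJF order (ascending): [4, 7, 7, 11]
Completion times:
  Job 1: burst=4, C=4
  Job 2: burst=7, C=11
  Job 3: burst=7, C=18
  Job 4: burst=11, C=29
Average completion = 62/4 = 15.5

15.5


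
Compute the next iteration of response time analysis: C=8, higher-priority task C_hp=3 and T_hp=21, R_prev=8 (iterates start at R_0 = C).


R_next = C + ceil(R_prev / T_hp) * C_hp
ceil(8 / 21) = ceil(0.381) = 1
Interference = 1 * 3 = 3
R_next = 8 + 3 = 11

11


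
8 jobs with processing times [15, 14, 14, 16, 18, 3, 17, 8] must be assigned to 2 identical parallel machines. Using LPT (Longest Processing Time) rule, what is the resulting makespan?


Sort jobs in decreasing order (LPT): [18, 17, 16, 15, 14, 14, 8, 3]
Assign each job to the least loaded machine:
  Machine 1: jobs [18, 15, 14, 8], load = 55
  Machine 2: jobs [17, 16, 14, 3], load = 50
Makespan = max load = 55

55


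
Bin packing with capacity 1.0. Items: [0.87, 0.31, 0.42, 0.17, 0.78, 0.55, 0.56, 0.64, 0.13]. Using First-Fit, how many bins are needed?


Place items sequentially using First-Fit:
  Item 0.87 -> new Bin 1
  Item 0.31 -> new Bin 2
  Item 0.42 -> Bin 2 (now 0.73)
  Item 0.17 -> Bin 2 (now 0.9)
  Item 0.78 -> new Bin 3
  Item 0.55 -> new Bin 4
  Item 0.56 -> new Bin 5
  Item 0.64 -> new Bin 6
  Item 0.13 -> Bin 1 (now 1.0)
Total bins used = 6

6


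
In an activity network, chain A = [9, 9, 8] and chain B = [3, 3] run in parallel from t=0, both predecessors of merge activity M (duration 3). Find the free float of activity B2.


ES(B2) = sum of predecessors on chain B = 3
EF(B2) = ES + duration = 3 + 3 = 6
Successor of B2 is M. ES(M) = max(sum(A), sum(B)) = max(26, 6) = 26
Free float = ES(successor) - EF(current) = 26 - 6 = 20

20


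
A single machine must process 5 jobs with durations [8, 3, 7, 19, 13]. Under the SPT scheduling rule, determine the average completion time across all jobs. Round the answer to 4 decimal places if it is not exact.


Sort jobs by processing time (SPT order): [3, 7, 8, 13, 19]
Compute completion times sequentially:
  Job 1: processing = 3, completes at 3
  Job 2: processing = 7, completes at 10
  Job 3: processing = 8, completes at 18
  Job 4: processing = 13, completes at 31
  Job 5: processing = 19, completes at 50
Sum of completion times = 112
Average completion time = 112/5 = 22.4

22.4


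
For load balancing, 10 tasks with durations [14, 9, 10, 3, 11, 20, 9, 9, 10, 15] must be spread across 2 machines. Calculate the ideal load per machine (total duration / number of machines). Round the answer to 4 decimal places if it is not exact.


Total processing time = 14 + 9 + 10 + 3 + 11 + 20 + 9 + 9 + 10 + 15 = 110
Number of machines = 2
Ideal balanced load = 110 / 2 = 55.0

55.0


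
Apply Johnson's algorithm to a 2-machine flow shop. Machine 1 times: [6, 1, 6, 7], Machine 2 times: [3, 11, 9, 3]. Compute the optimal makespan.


Apply Johnson's rule:
  Group 1 (a <= b): [(2, 1, 11), (3, 6, 9)]
  Group 2 (a > b): [(1, 6, 3), (4, 7, 3)]
Optimal job order: [2, 3, 1, 4]
Schedule:
  Job 2: M1 done at 1, M2 done at 12
  Job 3: M1 done at 7, M2 done at 21
  Job 1: M1 done at 13, M2 done at 24
  Job 4: M1 done at 20, M2 done at 27
Makespan = 27

27


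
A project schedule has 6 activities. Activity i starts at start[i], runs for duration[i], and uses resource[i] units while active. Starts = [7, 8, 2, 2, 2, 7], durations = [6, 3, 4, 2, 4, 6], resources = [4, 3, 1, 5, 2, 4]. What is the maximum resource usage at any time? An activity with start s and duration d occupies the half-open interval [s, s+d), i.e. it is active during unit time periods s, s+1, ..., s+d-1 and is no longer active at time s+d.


Each activity i is active on [start_i, start_i + duration_i).
Compute total resource usage per time slot:
  t=0: active resources = [], total = 0
  t=1: active resources = [], total = 0
  t=2: active resources = [1, 5, 2], total = 8
  t=3: active resources = [1, 5, 2], total = 8
  t=4: active resources = [1, 2], total = 3
  t=5: active resources = [1, 2], total = 3
  t=6: active resources = [], total = 0
  t=7: active resources = [4, 4], total = 8
  t=8: active resources = [4, 3, 4], total = 11
  t=9: active resources = [4, 3, 4], total = 11
  t=10: active resources = [4, 3, 4], total = 11
  t=11: active resources = [4, 4], total = 8
  t=12: active resources = [4, 4], total = 8
Peak resource demand = 11

11


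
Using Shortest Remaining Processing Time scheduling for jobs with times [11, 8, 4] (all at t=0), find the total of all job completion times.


Since all jobs arrive at t=0, SRPT equals SPT ordering.
SPT order: [4, 8, 11]
Completion times:
  Job 1: p=4, C=4
  Job 2: p=8, C=12
  Job 3: p=11, C=23
Total completion time = 4 + 12 + 23 = 39

39


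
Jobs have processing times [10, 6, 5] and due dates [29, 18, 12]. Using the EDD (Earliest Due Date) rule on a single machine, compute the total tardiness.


Sort by due date (EDD order): [(5, 12), (6, 18), (10, 29)]
Compute completion times and tardiness:
  Job 1: p=5, d=12, C=5, tardiness=max(0,5-12)=0
  Job 2: p=6, d=18, C=11, tardiness=max(0,11-18)=0
  Job 3: p=10, d=29, C=21, tardiness=max(0,21-29)=0
Total tardiness = 0

0


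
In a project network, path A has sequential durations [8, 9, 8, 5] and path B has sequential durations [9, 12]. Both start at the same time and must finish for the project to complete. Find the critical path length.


Path A total = 8 + 9 + 8 + 5 = 30
Path B total = 9 + 12 = 21
Critical path = longest path = max(30, 21) = 30

30


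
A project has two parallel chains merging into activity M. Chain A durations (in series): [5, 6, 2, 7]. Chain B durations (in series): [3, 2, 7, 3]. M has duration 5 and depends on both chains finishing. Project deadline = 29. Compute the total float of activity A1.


Forward pass: ES(A1) = sum of predecessors on chain A = 0
EF = ES + duration = 0 + 5 = 5
Backward pass: LF(M) = deadline = 29; LS(M) = 29 - 5 = 24
LF(A1) = LS(M) - sum(successors on chain A) = 24 - 15 = 9
LS = LF - duration = 9 - 5 = 4
Total float = LS - ES = 4 - 0 = 4

4


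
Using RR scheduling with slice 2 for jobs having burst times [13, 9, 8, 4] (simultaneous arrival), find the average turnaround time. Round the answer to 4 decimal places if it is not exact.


Time quantum = 2
Execution trace:
  J1 runs 2 units, time = 2
  J2 runs 2 units, time = 4
  J3 runs 2 units, time = 6
  J4 runs 2 units, time = 8
  J1 runs 2 units, time = 10
  J2 runs 2 units, time = 12
  J3 runs 2 units, time = 14
  J4 runs 2 units, time = 16
  J1 runs 2 units, time = 18
  J2 runs 2 units, time = 20
  J3 runs 2 units, time = 22
  J1 runs 2 units, time = 24
  J2 runs 2 units, time = 26
  J3 runs 2 units, time = 28
  J1 runs 2 units, time = 30
  J2 runs 1 units, time = 31
  J1 runs 2 units, time = 33
  J1 runs 1 units, time = 34
Finish times: [34, 31, 28, 16]
Average turnaround = 109/4 = 27.25

27.25


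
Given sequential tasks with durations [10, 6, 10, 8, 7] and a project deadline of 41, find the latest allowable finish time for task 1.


LF(activity 1) = deadline - sum of successor durations
Successors: activities 2 through 5 with durations [6, 10, 8, 7]
Sum of successor durations = 31
LF = 41 - 31 = 10

10


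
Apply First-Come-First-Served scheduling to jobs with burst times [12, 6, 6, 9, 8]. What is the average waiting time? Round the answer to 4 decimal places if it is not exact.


FCFS order (as given): [12, 6, 6, 9, 8]
Waiting times:
  Job 1: wait = 0
  Job 2: wait = 12
  Job 3: wait = 18
  Job 4: wait = 24
  Job 5: wait = 33
Sum of waiting times = 87
Average waiting time = 87/5 = 17.4

17.4


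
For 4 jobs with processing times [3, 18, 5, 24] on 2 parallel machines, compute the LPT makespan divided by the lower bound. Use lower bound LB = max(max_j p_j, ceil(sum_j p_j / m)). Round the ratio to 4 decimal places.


LPT order: [24, 18, 5, 3]
Machine loads after assignment: [24, 26]
LPT makespan = 26
Lower bound = max(max_job, ceil(total/2)) = max(24, 25) = 25
Ratio = 26 / 25 = 1.04

1.04


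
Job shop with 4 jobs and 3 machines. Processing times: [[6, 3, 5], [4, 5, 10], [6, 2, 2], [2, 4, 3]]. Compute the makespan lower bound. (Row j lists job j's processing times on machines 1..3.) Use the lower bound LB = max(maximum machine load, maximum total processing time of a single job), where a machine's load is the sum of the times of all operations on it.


Machine loads:
  Machine 1: 6 + 4 + 6 + 2 = 18
  Machine 2: 3 + 5 + 2 + 4 = 14
  Machine 3: 5 + 10 + 2 + 3 = 20
Max machine load = 20
Job totals:
  Job 1: 14
  Job 2: 19
  Job 3: 10
  Job 4: 9
Max job total = 19
Lower bound = max(20, 19) = 20

20


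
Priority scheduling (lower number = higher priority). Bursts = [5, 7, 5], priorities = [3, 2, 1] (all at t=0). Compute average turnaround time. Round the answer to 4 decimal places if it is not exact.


Sort by priority (ascending = highest first):
Order: [(1, 5), (2, 7), (3, 5)]
Completion times:
  Priority 1, burst=5, C=5
  Priority 2, burst=7, C=12
  Priority 3, burst=5, C=17
Average turnaround = 34/3 = 11.3333

11.3333


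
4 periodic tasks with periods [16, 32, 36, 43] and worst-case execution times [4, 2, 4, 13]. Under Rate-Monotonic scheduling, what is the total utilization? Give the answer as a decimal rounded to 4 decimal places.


Compute individual utilizations (exact fractions):
  Task 1: C/T = 4/16 = 1/4 (approx. 0.25)
  Task 2: C/T = 2/32 = 1/16 (approx. 0.0625)
  Task 3: C/T = 4/36 = 1/9 (approx. 0.1111)
  Task 4: C/T = 13/43 (approx. 0.3023)
Total utilization U = 1/4 + 1/16 + 1/9 + 13/43 = 4495/6192
Rounded to 4 decimal places: U = 0.7259
RM (Liu & Layland) bound for 4 tasks = 0.756828; compare with U = 4495/6192 (approx. 0.725937)
U <= bound, so schedulable by RM sufficient condition.

0.7259


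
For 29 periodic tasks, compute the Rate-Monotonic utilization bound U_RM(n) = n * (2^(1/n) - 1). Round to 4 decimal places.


Compute 2^(1/29) = 1.0241895602
Subtract 1: 1.0241895602 - 1 = 0.0241895602
Multiply by n: 29 * 0.0241895602 = 0.7014972458
Round to 4 dp: 0.7015

0.7015


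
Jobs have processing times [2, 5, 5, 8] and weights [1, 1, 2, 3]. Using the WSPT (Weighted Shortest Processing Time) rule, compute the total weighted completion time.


Compute p/w ratios and sort ascending (WSPT): [(2, 1), (5, 2), (8, 3), (5, 1)]
Compute weighted completion times:
  Job (p=2,w=1): C=2, w*C=1*2=2
  Job (p=5,w=2): C=7, w*C=2*7=14
  Job (p=8,w=3): C=15, w*C=3*15=45
  Job (p=5,w=1): C=20, w*C=1*20=20
Total weighted completion time = 81

81


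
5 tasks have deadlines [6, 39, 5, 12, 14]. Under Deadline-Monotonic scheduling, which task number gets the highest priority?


Sort tasks by relative deadline (ascending):
  Task 3: deadline = 5
  Task 1: deadline = 6
  Task 4: deadline = 12
  Task 5: deadline = 14
  Task 2: deadline = 39
Priority order (highest first): [3, 1, 4, 5, 2]
Highest priority task = 3

3


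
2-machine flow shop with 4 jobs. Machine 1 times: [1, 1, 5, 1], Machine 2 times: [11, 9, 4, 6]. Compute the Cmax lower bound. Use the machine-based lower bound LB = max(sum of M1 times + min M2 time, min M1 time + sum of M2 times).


LB1 = sum(M1 times) + min(M2 times) = 8 + 4 = 12
LB2 = min(M1 times) + sum(M2 times) = 1 + 30 = 31
Lower bound = max(LB1, LB2) = max(12, 31) = 31

31
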